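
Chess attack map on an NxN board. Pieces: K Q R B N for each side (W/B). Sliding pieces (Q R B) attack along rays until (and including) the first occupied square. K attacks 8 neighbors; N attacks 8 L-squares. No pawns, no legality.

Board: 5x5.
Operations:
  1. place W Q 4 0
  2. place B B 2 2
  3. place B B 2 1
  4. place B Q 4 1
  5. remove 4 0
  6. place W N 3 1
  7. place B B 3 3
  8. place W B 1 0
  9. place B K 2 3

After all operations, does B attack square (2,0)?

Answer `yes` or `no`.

Answer: no

Derivation:
Op 1: place WQ@(4,0)
Op 2: place BB@(2,2)
Op 3: place BB@(2,1)
Op 4: place BQ@(4,1)
Op 5: remove (4,0)
Op 6: place WN@(3,1)
Op 7: place BB@(3,3)
Op 8: place WB@(1,0)
Op 9: place BK@(2,3)
Per-piece attacks for B:
  BB@(2,1): attacks (3,2) (4,3) (3,0) (1,2) (0,3) (1,0) [ray(-1,-1) blocked at (1,0)]
  BB@(2,2): attacks (3,3) (3,1) (1,3) (0,4) (1,1) (0,0) [ray(1,1) blocked at (3,3); ray(1,-1) blocked at (3,1)]
  BK@(2,3): attacks (2,4) (2,2) (3,3) (1,3) (3,4) (3,2) (1,4) (1,2)
  BB@(3,3): attacks (4,4) (4,2) (2,4) (2,2) [ray(-1,-1) blocked at (2,2)]
  BQ@(4,1): attacks (4,2) (4,3) (4,4) (4,0) (3,1) (3,2) (2,3) (3,0) [ray(-1,0) blocked at (3,1); ray(-1,1) blocked at (2,3)]
B attacks (2,0): no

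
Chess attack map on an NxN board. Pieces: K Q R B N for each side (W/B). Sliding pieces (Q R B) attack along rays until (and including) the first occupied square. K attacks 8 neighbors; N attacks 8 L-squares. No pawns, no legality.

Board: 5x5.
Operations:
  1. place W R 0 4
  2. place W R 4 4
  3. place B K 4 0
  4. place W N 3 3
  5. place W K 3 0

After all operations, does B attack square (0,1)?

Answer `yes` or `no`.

Op 1: place WR@(0,4)
Op 2: place WR@(4,4)
Op 3: place BK@(4,0)
Op 4: place WN@(3,3)
Op 5: place WK@(3,0)
Per-piece attacks for B:
  BK@(4,0): attacks (4,1) (3,0) (3,1)
B attacks (0,1): no

Answer: no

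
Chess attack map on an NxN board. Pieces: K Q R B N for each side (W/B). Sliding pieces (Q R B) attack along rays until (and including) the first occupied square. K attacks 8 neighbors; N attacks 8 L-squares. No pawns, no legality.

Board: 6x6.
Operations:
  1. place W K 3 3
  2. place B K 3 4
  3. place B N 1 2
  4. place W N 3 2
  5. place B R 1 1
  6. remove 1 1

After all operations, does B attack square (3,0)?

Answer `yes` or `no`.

Op 1: place WK@(3,3)
Op 2: place BK@(3,4)
Op 3: place BN@(1,2)
Op 4: place WN@(3,2)
Op 5: place BR@(1,1)
Op 6: remove (1,1)
Per-piece attacks for B:
  BN@(1,2): attacks (2,4) (3,3) (0,4) (2,0) (3,1) (0,0)
  BK@(3,4): attacks (3,5) (3,3) (4,4) (2,4) (4,5) (4,3) (2,5) (2,3)
B attacks (3,0): no

Answer: no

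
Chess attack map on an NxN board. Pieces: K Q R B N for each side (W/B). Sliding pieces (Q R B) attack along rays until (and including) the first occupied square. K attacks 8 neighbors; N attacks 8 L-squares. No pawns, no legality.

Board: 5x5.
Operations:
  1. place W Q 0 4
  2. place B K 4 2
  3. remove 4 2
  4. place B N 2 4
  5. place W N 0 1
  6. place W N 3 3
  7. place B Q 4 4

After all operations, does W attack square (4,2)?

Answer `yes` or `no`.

Op 1: place WQ@(0,4)
Op 2: place BK@(4,2)
Op 3: remove (4,2)
Op 4: place BN@(2,4)
Op 5: place WN@(0,1)
Op 6: place WN@(3,3)
Op 7: place BQ@(4,4)
Per-piece attacks for W:
  WN@(0,1): attacks (1,3) (2,2) (2,0)
  WQ@(0,4): attacks (0,3) (0,2) (0,1) (1,4) (2,4) (1,3) (2,2) (3,1) (4,0) [ray(0,-1) blocked at (0,1); ray(1,0) blocked at (2,4)]
  WN@(3,3): attacks (1,4) (4,1) (2,1) (1,2)
W attacks (4,2): no

Answer: no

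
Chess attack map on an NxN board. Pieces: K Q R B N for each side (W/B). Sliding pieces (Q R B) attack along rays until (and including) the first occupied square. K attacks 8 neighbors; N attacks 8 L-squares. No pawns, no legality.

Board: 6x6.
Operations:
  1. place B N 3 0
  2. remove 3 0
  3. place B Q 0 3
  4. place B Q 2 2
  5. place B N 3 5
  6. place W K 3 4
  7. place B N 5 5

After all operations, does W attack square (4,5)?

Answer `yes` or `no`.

Op 1: place BN@(3,0)
Op 2: remove (3,0)
Op 3: place BQ@(0,3)
Op 4: place BQ@(2,2)
Op 5: place BN@(3,5)
Op 6: place WK@(3,4)
Op 7: place BN@(5,5)
Per-piece attacks for W:
  WK@(3,4): attacks (3,5) (3,3) (4,4) (2,4) (4,5) (4,3) (2,5) (2,3)
W attacks (4,5): yes

Answer: yes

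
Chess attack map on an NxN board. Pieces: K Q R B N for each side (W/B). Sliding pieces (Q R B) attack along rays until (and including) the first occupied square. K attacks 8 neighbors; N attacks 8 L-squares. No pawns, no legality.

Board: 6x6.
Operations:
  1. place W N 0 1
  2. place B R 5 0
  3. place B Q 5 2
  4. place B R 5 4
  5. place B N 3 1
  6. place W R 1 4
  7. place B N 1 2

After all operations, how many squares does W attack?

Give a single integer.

Answer: 10

Derivation:
Op 1: place WN@(0,1)
Op 2: place BR@(5,0)
Op 3: place BQ@(5,2)
Op 4: place BR@(5,4)
Op 5: place BN@(3,1)
Op 6: place WR@(1,4)
Op 7: place BN@(1,2)
Per-piece attacks for W:
  WN@(0,1): attacks (1,3) (2,2) (2,0)
  WR@(1,4): attacks (1,5) (1,3) (1,2) (2,4) (3,4) (4,4) (5,4) (0,4) [ray(0,-1) blocked at (1,2); ray(1,0) blocked at (5,4)]
Union (10 distinct): (0,4) (1,2) (1,3) (1,5) (2,0) (2,2) (2,4) (3,4) (4,4) (5,4)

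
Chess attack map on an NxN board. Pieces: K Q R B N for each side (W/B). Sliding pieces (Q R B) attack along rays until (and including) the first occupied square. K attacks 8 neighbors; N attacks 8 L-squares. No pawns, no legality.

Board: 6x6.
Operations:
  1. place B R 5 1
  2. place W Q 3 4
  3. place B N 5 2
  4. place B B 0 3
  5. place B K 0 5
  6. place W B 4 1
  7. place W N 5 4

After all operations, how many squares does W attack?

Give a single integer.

Op 1: place BR@(5,1)
Op 2: place WQ@(3,4)
Op 3: place BN@(5,2)
Op 4: place BB@(0,3)
Op 5: place BK@(0,5)
Op 6: place WB@(4,1)
Op 7: place WN@(5,4)
Per-piece attacks for W:
  WQ@(3,4): attacks (3,5) (3,3) (3,2) (3,1) (3,0) (4,4) (5,4) (2,4) (1,4) (0,4) (4,5) (4,3) (5,2) (2,5) (2,3) (1,2) (0,1) [ray(1,0) blocked at (5,4); ray(1,-1) blocked at (5,2)]
  WB@(4,1): attacks (5,2) (5,0) (3,2) (2,3) (1,4) (0,5) (3,0) [ray(1,1) blocked at (5,2); ray(-1,1) blocked at (0,5)]
  WN@(5,4): attacks (3,5) (4,2) (3,3)
Union (20 distinct): (0,1) (0,4) (0,5) (1,2) (1,4) (2,3) (2,4) (2,5) (3,0) (3,1) (3,2) (3,3) (3,5) (4,2) (4,3) (4,4) (4,5) (5,0) (5,2) (5,4)

Answer: 20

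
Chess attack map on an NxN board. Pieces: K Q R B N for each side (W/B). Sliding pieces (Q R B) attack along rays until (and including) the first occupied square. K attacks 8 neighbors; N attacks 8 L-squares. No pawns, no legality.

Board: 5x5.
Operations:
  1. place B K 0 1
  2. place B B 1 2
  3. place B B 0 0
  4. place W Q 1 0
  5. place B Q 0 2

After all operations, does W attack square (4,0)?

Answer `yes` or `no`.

Answer: yes

Derivation:
Op 1: place BK@(0,1)
Op 2: place BB@(1,2)
Op 3: place BB@(0,0)
Op 4: place WQ@(1,0)
Op 5: place BQ@(0,2)
Per-piece attacks for W:
  WQ@(1,0): attacks (1,1) (1,2) (2,0) (3,0) (4,0) (0,0) (2,1) (3,2) (4,3) (0,1) [ray(0,1) blocked at (1,2); ray(-1,0) blocked at (0,0); ray(-1,1) blocked at (0,1)]
W attacks (4,0): yes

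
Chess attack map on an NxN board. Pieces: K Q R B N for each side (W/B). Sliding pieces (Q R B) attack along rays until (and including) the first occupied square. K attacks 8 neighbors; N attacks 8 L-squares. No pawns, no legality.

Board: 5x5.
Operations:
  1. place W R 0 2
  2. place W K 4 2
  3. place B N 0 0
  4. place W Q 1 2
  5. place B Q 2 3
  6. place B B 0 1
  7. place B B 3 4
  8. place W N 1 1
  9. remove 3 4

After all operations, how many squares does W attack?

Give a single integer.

Op 1: place WR@(0,2)
Op 2: place WK@(4,2)
Op 3: place BN@(0,0)
Op 4: place WQ@(1,2)
Op 5: place BQ@(2,3)
Op 6: place BB@(0,1)
Op 7: place BB@(3,4)
Op 8: place WN@(1,1)
Op 9: remove (3,4)
Per-piece attacks for W:
  WR@(0,2): attacks (0,3) (0,4) (0,1) (1,2) [ray(0,-1) blocked at (0,1); ray(1,0) blocked at (1,2)]
  WN@(1,1): attacks (2,3) (3,2) (0,3) (3,0)
  WQ@(1,2): attacks (1,3) (1,4) (1,1) (2,2) (3,2) (4,2) (0,2) (2,3) (2,1) (3,0) (0,3) (0,1) [ray(0,-1) blocked at (1,1); ray(1,0) blocked at (4,2); ray(-1,0) blocked at (0,2); ray(1,1) blocked at (2,3); ray(-1,-1) blocked at (0,1)]
  WK@(4,2): attacks (4,3) (4,1) (3,2) (3,3) (3,1)
Union (18 distinct): (0,1) (0,2) (0,3) (0,4) (1,1) (1,2) (1,3) (1,4) (2,1) (2,2) (2,3) (3,0) (3,1) (3,2) (3,3) (4,1) (4,2) (4,3)

Answer: 18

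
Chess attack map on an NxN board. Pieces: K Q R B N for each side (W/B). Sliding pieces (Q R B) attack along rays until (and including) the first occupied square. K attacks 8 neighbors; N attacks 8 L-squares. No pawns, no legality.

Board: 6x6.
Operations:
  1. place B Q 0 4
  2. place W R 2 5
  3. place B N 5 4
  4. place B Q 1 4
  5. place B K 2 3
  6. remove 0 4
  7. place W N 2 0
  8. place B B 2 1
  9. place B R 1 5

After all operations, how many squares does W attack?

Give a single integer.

Answer: 10

Derivation:
Op 1: place BQ@(0,4)
Op 2: place WR@(2,5)
Op 3: place BN@(5,4)
Op 4: place BQ@(1,4)
Op 5: place BK@(2,3)
Op 6: remove (0,4)
Op 7: place WN@(2,0)
Op 8: place BB@(2,1)
Op 9: place BR@(1,5)
Per-piece attacks for W:
  WN@(2,0): attacks (3,2) (4,1) (1,2) (0,1)
  WR@(2,5): attacks (2,4) (2,3) (3,5) (4,5) (5,5) (1,5) [ray(0,-1) blocked at (2,3); ray(-1,0) blocked at (1,5)]
Union (10 distinct): (0,1) (1,2) (1,5) (2,3) (2,4) (3,2) (3,5) (4,1) (4,5) (5,5)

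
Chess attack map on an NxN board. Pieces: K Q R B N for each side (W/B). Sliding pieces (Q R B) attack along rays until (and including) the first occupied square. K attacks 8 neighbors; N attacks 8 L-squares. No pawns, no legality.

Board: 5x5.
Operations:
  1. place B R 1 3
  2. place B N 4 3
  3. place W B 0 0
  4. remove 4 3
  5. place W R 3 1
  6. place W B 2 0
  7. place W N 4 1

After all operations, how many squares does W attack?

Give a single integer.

Op 1: place BR@(1,3)
Op 2: place BN@(4,3)
Op 3: place WB@(0,0)
Op 4: remove (4,3)
Op 5: place WR@(3,1)
Op 6: place WB@(2,0)
Op 7: place WN@(4,1)
Per-piece attacks for W:
  WB@(0,0): attacks (1,1) (2,2) (3,3) (4,4)
  WB@(2,0): attacks (3,1) (1,1) (0,2) [ray(1,1) blocked at (3,1)]
  WR@(3,1): attacks (3,2) (3,3) (3,4) (3,0) (4,1) (2,1) (1,1) (0,1) [ray(1,0) blocked at (4,1)]
  WN@(4,1): attacks (3,3) (2,2) (2,0)
Union (13 distinct): (0,1) (0,2) (1,1) (2,0) (2,1) (2,2) (3,0) (3,1) (3,2) (3,3) (3,4) (4,1) (4,4)

Answer: 13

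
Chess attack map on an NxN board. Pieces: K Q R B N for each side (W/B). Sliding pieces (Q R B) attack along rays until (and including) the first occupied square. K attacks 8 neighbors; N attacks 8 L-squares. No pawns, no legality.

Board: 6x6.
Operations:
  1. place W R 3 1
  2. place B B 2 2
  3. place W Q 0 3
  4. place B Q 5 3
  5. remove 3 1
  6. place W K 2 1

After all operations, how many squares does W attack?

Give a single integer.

Op 1: place WR@(3,1)
Op 2: place BB@(2,2)
Op 3: place WQ@(0,3)
Op 4: place BQ@(5,3)
Op 5: remove (3,1)
Op 6: place WK@(2,1)
Per-piece attacks for W:
  WQ@(0,3): attacks (0,4) (0,5) (0,2) (0,1) (0,0) (1,3) (2,3) (3,3) (4,3) (5,3) (1,4) (2,5) (1,2) (2,1) [ray(1,0) blocked at (5,3); ray(1,-1) blocked at (2,1)]
  WK@(2,1): attacks (2,2) (2,0) (3,1) (1,1) (3,2) (3,0) (1,2) (1,0)
Union (21 distinct): (0,0) (0,1) (0,2) (0,4) (0,5) (1,0) (1,1) (1,2) (1,3) (1,4) (2,0) (2,1) (2,2) (2,3) (2,5) (3,0) (3,1) (3,2) (3,3) (4,3) (5,3)

Answer: 21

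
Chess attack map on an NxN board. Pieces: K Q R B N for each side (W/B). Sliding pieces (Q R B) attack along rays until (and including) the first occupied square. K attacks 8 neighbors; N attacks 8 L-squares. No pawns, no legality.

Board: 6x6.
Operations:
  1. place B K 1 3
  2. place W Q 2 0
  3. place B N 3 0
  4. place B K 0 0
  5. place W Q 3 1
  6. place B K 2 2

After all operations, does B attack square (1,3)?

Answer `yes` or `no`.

Answer: yes

Derivation:
Op 1: place BK@(1,3)
Op 2: place WQ@(2,0)
Op 3: place BN@(3,0)
Op 4: place BK@(0,0)
Op 5: place WQ@(3,1)
Op 6: place BK@(2,2)
Per-piece attacks for B:
  BK@(0,0): attacks (0,1) (1,0) (1,1)
  BK@(1,3): attacks (1,4) (1,2) (2,3) (0,3) (2,4) (2,2) (0,4) (0,2)
  BK@(2,2): attacks (2,3) (2,1) (3,2) (1,2) (3,3) (3,1) (1,3) (1,1)
  BN@(3,0): attacks (4,2) (5,1) (2,2) (1,1)
B attacks (1,3): yes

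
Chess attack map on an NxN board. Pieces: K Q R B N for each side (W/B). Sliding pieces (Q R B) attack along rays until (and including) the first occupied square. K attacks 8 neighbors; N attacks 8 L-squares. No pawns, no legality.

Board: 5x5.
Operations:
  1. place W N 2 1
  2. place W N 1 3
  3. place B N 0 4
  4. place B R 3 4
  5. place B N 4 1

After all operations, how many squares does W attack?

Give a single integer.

Op 1: place WN@(2,1)
Op 2: place WN@(1,3)
Op 3: place BN@(0,4)
Op 4: place BR@(3,4)
Op 5: place BN@(4,1)
Per-piece attacks for W:
  WN@(1,3): attacks (3,4) (2,1) (3,2) (0,1)
  WN@(2,1): attacks (3,3) (4,2) (1,3) (0,2) (4,0) (0,0)
Union (10 distinct): (0,0) (0,1) (0,2) (1,3) (2,1) (3,2) (3,3) (3,4) (4,0) (4,2)

Answer: 10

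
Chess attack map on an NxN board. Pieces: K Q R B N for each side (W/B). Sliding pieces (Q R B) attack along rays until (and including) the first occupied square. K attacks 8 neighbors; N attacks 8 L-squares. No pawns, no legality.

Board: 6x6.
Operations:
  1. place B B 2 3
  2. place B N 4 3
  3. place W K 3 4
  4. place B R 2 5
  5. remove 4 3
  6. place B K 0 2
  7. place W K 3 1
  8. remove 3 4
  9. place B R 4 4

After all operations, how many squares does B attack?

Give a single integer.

Answer: 22

Derivation:
Op 1: place BB@(2,3)
Op 2: place BN@(4,3)
Op 3: place WK@(3,4)
Op 4: place BR@(2,5)
Op 5: remove (4,3)
Op 6: place BK@(0,2)
Op 7: place WK@(3,1)
Op 8: remove (3,4)
Op 9: place BR@(4,4)
Per-piece attacks for B:
  BK@(0,2): attacks (0,3) (0,1) (1,2) (1,3) (1,1)
  BB@(2,3): attacks (3,4) (4,5) (3,2) (4,1) (5,0) (1,4) (0,5) (1,2) (0,1)
  BR@(2,5): attacks (2,4) (2,3) (3,5) (4,5) (5,5) (1,5) (0,5) [ray(0,-1) blocked at (2,3)]
  BR@(4,4): attacks (4,5) (4,3) (4,2) (4,1) (4,0) (5,4) (3,4) (2,4) (1,4) (0,4)
Union (22 distinct): (0,1) (0,3) (0,4) (0,5) (1,1) (1,2) (1,3) (1,4) (1,5) (2,3) (2,4) (3,2) (3,4) (3,5) (4,0) (4,1) (4,2) (4,3) (4,5) (5,0) (5,4) (5,5)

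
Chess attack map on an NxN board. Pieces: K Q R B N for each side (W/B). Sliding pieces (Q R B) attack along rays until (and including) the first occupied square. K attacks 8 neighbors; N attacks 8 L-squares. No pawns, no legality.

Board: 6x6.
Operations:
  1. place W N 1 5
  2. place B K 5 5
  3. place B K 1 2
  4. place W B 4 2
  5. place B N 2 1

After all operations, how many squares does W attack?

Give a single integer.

Op 1: place WN@(1,5)
Op 2: place BK@(5,5)
Op 3: place BK@(1,2)
Op 4: place WB@(4,2)
Op 5: place BN@(2,1)
Per-piece attacks for W:
  WN@(1,5): attacks (2,3) (3,4) (0,3)
  WB@(4,2): attacks (5,3) (5,1) (3,3) (2,4) (1,5) (3,1) (2,0) [ray(-1,1) blocked at (1,5)]
Union (10 distinct): (0,3) (1,5) (2,0) (2,3) (2,4) (3,1) (3,3) (3,4) (5,1) (5,3)

Answer: 10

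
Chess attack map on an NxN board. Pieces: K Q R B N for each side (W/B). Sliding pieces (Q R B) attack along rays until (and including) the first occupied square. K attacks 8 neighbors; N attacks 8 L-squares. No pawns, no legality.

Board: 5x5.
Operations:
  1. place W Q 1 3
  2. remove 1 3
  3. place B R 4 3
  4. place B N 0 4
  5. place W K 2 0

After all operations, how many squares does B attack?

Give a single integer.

Answer: 9

Derivation:
Op 1: place WQ@(1,3)
Op 2: remove (1,3)
Op 3: place BR@(4,3)
Op 4: place BN@(0,4)
Op 5: place WK@(2,0)
Per-piece attacks for B:
  BN@(0,4): attacks (1,2) (2,3)
  BR@(4,3): attacks (4,4) (4,2) (4,1) (4,0) (3,3) (2,3) (1,3) (0,3)
Union (9 distinct): (0,3) (1,2) (1,3) (2,3) (3,3) (4,0) (4,1) (4,2) (4,4)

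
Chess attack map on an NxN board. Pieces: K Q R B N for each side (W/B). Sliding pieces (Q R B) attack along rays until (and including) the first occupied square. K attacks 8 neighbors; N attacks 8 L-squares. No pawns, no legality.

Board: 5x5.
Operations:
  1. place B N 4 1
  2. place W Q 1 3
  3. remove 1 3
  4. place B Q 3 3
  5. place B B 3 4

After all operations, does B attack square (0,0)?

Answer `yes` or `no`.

Op 1: place BN@(4,1)
Op 2: place WQ@(1,3)
Op 3: remove (1,3)
Op 4: place BQ@(3,3)
Op 5: place BB@(3,4)
Per-piece attacks for B:
  BQ@(3,3): attacks (3,4) (3,2) (3,1) (3,0) (4,3) (2,3) (1,3) (0,3) (4,4) (4,2) (2,4) (2,2) (1,1) (0,0) [ray(0,1) blocked at (3,4)]
  BB@(3,4): attacks (4,3) (2,3) (1,2) (0,1)
  BN@(4,1): attacks (3,3) (2,2) (2,0)
B attacks (0,0): yes

Answer: yes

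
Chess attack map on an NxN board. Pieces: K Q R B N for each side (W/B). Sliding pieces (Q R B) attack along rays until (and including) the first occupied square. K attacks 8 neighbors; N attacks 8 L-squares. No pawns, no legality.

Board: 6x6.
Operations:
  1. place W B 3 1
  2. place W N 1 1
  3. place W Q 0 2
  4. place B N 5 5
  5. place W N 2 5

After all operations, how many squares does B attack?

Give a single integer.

Op 1: place WB@(3,1)
Op 2: place WN@(1,1)
Op 3: place WQ@(0,2)
Op 4: place BN@(5,5)
Op 5: place WN@(2,5)
Per-piece attacks for B:
  BN@(5,5): attacks (4,3) (3,4)
Union (2 distinct): (3,4) (4,3)

Answer: 2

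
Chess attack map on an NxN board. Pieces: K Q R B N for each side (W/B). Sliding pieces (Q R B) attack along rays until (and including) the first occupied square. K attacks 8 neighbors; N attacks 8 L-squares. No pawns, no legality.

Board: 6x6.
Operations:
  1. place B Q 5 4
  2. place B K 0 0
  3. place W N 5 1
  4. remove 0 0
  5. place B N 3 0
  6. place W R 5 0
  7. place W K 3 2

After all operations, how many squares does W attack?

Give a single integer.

Op 1: place BQ@(5,4)
Op 2: place BK@(0,0)
Op 3: place WN@(5,1)
Op 4: remove (0,0)
Op 5: place BN@(3,0)
Op 6: place WR@(5,0)
Op 7: place WK@(3,2)
Per-piece attacks for W:
  WK@(3,2): attacks (3,3) (3,1) (4,2) (2,2) (4,3) (4,1) (2,3) (2,1)
  WR@(5,0): attacks (5,1) (4,0) (3,0) [ray(0,1) blocked at (5,1); ray(-1,0) blocked at (3,0)]
  WN@(5,1): attacks (4,3) (3,2) (3,0)
Union (12 distinct): (2,1) (2,2) (2,3) (3,0) (3,1) (3,2) (3,3) (4,0) (4,1) (4,2) (4,3) (5,1)

Answer: 12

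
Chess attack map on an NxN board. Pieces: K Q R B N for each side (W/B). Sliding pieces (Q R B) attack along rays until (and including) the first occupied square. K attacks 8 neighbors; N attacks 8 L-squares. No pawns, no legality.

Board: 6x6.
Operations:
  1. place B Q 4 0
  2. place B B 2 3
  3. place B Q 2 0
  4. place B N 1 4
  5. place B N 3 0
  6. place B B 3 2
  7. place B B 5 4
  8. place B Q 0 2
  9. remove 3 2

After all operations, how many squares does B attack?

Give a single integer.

Op 1: place BQ@(4,0)
Op 2: place BB@(2,3)
Op 3: place BQ@(2,0)
Op 4: place BN@(1,4)
Op 5: place BN@(3,0)
Op 6: place BB@(3,2)
Op 7: place BB@(5,4)
Op 8: place BQ@(0,2)
Op 9: remove (3,2)
Per-piece attacks for B:
  BQ@(0,2): attacks (0,3) (0,4) (0,5) (0,1) (0,0) (1,2) (2,2) (3,2) (4,2) (5,2) (1,3) (2,4) (3,5) (1,1) (2,0) [ray(1,-1) blocked at (2,0)]
  BN@(1,4): attacks (3,5) (2,2) (3,3) (0,2)
  BQ@(2,0): attacks (2,1) (2,2) (2,3) (3,0) (1,0) (0,0) (3,1) (4,2) (5,3) (1,1) (0,2) [ray(0,1) blocked at (2,3); ray(1,0) blocked at (3,0); ray(-1,1) blocked at (0,2)]
  BB@(2,3): attacks (3,4) (4,5) (3,2) (4,1) (5,0) (1,4) (1,2) (0,1) [ray(-1,1) blocked at (1,4)]
  BN@(3,0): attacks (4,2) (5,1) (2,2) (1,1)
  BQ@(4,0): attacks (4,1) (4,2) (4,3) (4,4) (4,5) (5,0) (3,0) (5,1) (3,1) (2,2) (1,3) (0,4) [ray(-1,0) blocked at (3,0)]
  BB@(5,4): attacks (4,5) (4,3) (3,2) (2,1) (1,0)
Union (31 distinct): (0,0) (0,1) (0,2) (0,3) (0,4) (0,5) (1,0) (1,1) (1,2) (1,3) (1,4) (2,0) (2,1) (2,2) (2,3) (2,4) (3,0) (3,1) (3,2) (3,3) (3,4) (3,5) (4,1) (4,2) (4,3) (4,4) (4,5) (5,0) (5,1) (5,2) (5,3)

Answer: 31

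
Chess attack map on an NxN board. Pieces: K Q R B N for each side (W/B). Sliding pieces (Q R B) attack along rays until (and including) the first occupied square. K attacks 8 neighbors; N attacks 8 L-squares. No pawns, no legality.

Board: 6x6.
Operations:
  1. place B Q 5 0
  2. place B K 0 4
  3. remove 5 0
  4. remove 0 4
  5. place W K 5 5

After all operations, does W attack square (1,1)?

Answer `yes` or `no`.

Answer: no

Derivation:
Op 1: place BQ@(5,0)
Op 2: place BK@(0,4)
Op 3: remove (5,0)
Op 4: remove (0,4)
Op 5: place WK@(5,5)
Per-piece attacks for W:
  WK@(5,5): attacks (5,4) (4,5) (4,4)
W attacks (1,1): no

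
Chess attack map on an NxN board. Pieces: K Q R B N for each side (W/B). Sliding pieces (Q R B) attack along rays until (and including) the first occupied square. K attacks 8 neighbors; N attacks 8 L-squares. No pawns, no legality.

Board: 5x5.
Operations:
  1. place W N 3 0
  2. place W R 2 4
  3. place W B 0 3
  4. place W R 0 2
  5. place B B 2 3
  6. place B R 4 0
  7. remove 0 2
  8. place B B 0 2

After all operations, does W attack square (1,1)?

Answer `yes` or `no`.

Answer: yes

Derivation:
Op 1: place WN@(3,0)
Op 2: place WR@(2,4)
Op 3: place WB@(0,3)
Op 4: place WR@(0,2)
Op 5: place BB@(2,3)
Op 6: place BR@(4,0)
Op 7: remove (0,2)
Op 8: place BB@(0,2)
Per-piece attacks for W:
  WB@(0,3): attacks (1,4) (1,2) (2,1) (3,0) [ray(1,-1) blocked at (3,0)]
  WR@(2,4): attacks (2,3) (3,4) (4,4) (1,4) (0,4) [ray(0,-1) blocked at (2,3)]
  WN@(3,0): attacks (4,2) (2,2) (1,1)
W attacks (1,1): yes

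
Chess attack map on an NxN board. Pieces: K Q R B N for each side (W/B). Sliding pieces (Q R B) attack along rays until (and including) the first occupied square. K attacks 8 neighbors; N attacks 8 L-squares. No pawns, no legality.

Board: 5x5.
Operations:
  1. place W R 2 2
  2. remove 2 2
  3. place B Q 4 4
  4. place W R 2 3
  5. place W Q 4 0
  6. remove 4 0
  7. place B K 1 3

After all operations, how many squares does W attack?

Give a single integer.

Op 1: place WR@(2,2)
Op 2: remove (2,2)
Op 3: place BQ@(4,4)
Op 4: place WR@(2,3)
Op 5: place WQ@(4,0)
Op 6: remove (4,0)
Op 7: place BK@(1,3)
Per-piece attacks for W:
  WR@(2,3): attacks (2,4) (2,2) (2,1) (2,0) (3,3) (4,3) (1,3) [ray(-1,0) blocked at (1,3)]
Union (7 distinct): (1,3) (2,0) (2,1) (2,2) (2,4) (3,3) (4,3)

Answer: 7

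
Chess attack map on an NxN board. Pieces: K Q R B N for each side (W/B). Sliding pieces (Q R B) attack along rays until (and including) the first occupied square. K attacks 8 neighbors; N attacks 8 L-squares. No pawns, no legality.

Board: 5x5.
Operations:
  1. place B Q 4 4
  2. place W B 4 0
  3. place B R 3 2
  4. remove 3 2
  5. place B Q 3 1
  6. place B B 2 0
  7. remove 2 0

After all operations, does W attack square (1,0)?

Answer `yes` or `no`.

Op 1: place BQ@(4,4)
Op 2: place WB@(4,0)
Op 3: place BR@(3,2)
Op 4: remove (3,2)
Op 5: place BQ@(3,1)
Op 6: place BB@(2,0)
Op 7: remove (2,0)
Per-piece attacks for W:
  WB@(4,0): attacks (3,1) [ray(-1,1) blocked at (3,1)]
W attacks (1,0): no

Answer: no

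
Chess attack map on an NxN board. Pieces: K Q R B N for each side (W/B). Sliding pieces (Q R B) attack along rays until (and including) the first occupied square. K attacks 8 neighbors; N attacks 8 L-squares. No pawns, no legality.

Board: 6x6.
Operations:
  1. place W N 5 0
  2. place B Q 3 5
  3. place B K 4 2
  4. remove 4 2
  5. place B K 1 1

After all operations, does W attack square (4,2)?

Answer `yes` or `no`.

Answer: yes

Derivation:
Op 1: place WN@(5,0)
Op 2: place BQ@(3,5)
Op 3: place BK@(4,2)
Op 4: remove (4,2)
Op 5: place BK@(1,1)
Per-piece attacks for W:
  WN@(5,0): attacks (4,2) (3,1)
W attacks (4,2): yes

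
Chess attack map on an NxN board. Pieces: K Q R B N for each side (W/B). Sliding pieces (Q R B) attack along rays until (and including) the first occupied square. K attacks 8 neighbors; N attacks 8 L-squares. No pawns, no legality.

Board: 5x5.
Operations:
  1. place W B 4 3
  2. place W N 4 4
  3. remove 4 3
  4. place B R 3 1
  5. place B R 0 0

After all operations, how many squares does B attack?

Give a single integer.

Answer: 14

Derivation:
Op 1: place WB@(4,3)
Op 2: place WN@(4,4)
Op 3: remove (4,3)
Op 4: place BR@(3,1)
Op 5: place BR@(0,0)
Per-piece attacks for B:
  BR@(0,0): attacks (0,1) (0,2) (0,3) (0,4) (1,0) (2,0) (3,0) (4,0)
  BR@(3,1): attacks (3,2) (3,3) (3,4) (3,0) (4,1) (2,1) (1,1) (0,1)
Union (14 distinct): (0,1) (0,2) (0,3) (0,4) (1,0) (1,1) (2,0) (2,1) (3,0) (3,2) (3,3) (3,4) (4,0) (4,1)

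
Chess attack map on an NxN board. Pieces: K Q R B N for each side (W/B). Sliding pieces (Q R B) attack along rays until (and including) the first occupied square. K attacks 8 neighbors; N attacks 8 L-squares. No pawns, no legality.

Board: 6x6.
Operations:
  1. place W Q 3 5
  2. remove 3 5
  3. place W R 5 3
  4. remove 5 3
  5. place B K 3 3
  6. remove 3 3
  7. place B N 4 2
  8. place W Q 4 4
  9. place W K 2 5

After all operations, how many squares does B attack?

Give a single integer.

Op 1: place WQ@(3,5)
Op 2: remove (3,5)
Op 3: place WR@(5,3)
Op 4: remove (5,3)
Op 5: place BK@(3,3)
Op 6: remove (3,3)
Op 7: place BN@(4,2)
Op 8: place WQ@(4,4)
Op 9: place WK@(2,5)
Per-piece attacks for B:
  BN@(4,2): attacks (5,4) (3,4) (2,3) (5,0) (3,0) (2,1)
Union (6 distinct): (2,1) (2,3) (3,0) (3,4) (5,0) (5,4)

Answer: 6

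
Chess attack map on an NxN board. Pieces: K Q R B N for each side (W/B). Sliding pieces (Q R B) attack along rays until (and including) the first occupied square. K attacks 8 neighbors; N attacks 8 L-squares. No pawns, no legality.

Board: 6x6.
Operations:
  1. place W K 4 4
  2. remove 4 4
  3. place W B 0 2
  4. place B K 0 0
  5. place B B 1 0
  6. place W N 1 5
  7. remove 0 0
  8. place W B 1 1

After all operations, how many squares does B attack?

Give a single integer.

Answer: 5

Derivation:
Op 1: place WK@(4,4)
Op 2: remove (4,4)
Op 3: place WB@(0,2)
Op 4: place BK@(0,0)
Op 5: place BB@(1,0)
Op 6: place WN@(1,5)
Op 7: remove (0,0)
Op 8: place WB@(1,1)
Per-piece attacks for B:
  BB@(1,0): attacks (2,1) (3,2) (4,3) (5,4) (0,1)
Union (5 distinct): (0,1) (2,1) (3,2) (4,3) (5,4)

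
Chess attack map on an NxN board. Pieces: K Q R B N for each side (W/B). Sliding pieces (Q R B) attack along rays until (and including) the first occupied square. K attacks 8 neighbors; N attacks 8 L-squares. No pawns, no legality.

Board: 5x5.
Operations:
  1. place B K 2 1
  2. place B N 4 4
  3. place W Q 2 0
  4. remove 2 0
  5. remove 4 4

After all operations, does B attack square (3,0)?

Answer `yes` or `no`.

Answer: yes

Derivation:
Op 1: place BK@(2,1)
Op 2: place BN@(4,4)
Op 3: place WQ@(2,0)
Op 4: remove (2,0)
Op 5: remove (4,4)
Per-piece attacks for B:
  BK@(2,1): attacks (2,2) (2,0) (3,1) (1,1) (3,2) (3,0) (1,2) (1,0)
B attacks (3,0): yes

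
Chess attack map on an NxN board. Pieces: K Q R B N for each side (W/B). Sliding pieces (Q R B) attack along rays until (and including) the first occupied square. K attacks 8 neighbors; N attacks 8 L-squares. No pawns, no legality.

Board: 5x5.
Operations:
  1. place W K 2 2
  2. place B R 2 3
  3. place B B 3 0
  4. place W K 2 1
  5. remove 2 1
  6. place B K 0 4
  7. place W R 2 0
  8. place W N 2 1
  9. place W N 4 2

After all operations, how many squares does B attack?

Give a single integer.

Answer: 9

Derivation:
Op 1: place WK@(2,2)
Op 2: place BR@(2,3)
Op 3: place BB@(3,0)
Op 4: place WK@(2,1)
Op 5: remove (2,1)
Op 6: place BK@(0,4)
Op 7: place WR@(2,0)
Op 8: place WN@(2,1)
Op 9: place WN@(4,2)
Per-piece attacks for B:
  BK@(0,4): attacks (0,3) (1,4) (1,3)
  BR@(2,3): attacks (2,4) (2,2) (3,3) (4,3) (1,3) (0,3) [ray(0,-1) blocked at (2,2)]
  BB@(3,0): attacks (4,1) (2,1) [ray(-1,1) blocked at (2,1)]
Union (9 distinct): (0,3) (1,3) (1,4) (2,1) (2,2) (2,4) (3,3) (4,1) (4,3)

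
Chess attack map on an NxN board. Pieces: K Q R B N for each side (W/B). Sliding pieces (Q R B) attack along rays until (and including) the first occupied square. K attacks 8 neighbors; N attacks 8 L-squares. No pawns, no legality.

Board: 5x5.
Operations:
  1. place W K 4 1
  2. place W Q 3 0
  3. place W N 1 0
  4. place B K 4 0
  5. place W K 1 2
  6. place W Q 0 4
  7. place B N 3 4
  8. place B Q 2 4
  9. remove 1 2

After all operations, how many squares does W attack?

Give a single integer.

Op 1: place WK@(4,1)
Op 2: place WQ@(3,0)
Op 3: place WN@(1,0)
Op 4: place BK@(4,0)
Op 5: place WK@(1,2)
Op 6: place WQ@(0,4)
Op 7: place BN@(3,4)
Op 8: place BQ@(2,4)
Op 9: remove (1,2)
Per-piece attacks for W:
  WQ@(0,4): attacks (0,3) (0,2) (0,1) (0,0) (1,4) (2,4) (1,3) (2,2) (3,1) (4,0) [ray(1,0) blocked at (2,4); ray(1,-1) blocked at (4,0)]
  WN@(1,0): attacks (2,2) (3,1) (0,2)
  WQ@(3,0): attacks (3,1) (3,2) (3,3) (3,4) (4,0) (2,0) (1,0) (4,1) (2,1) (1,2) (0,3) [ray(0,1) blocked at (3,4); ray(1,0) blocked at (4,0); ray(-1,0) blocked at (1,0); ray(1,1) blocked at (4,1)]
  WK@(4,1): attacks (4,2) (4,0) (3,1) (3,2) (3,0)
Union (20 distinct): (0,0) (0,1) (0,2) (0,3) (1,0) (1,2) (1,3) (1,4) (2,0) (2,1) (2,2) (2,4) (3,0) (3,1) (3,2) (3,3) (3,4) (4,0) (4,1) (4,2)

Answer: 20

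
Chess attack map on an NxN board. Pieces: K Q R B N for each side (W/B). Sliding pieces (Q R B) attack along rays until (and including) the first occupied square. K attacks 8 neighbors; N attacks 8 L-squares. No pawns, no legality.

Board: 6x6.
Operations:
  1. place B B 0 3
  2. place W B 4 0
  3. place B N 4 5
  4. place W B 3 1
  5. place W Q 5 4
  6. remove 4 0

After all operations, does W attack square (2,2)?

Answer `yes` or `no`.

Answer: yes

Derivation:
Op 1: place BB@(0,3)
Op 2: place WB@(4,0)
Op 3: place BN@(4,5)
Op 4: place WB@(3,1)
Op 5: place WQ@(5,4)
Op 6: remove (4,0)
Per-piece attacks for W:
  WB@(3,1): attacks (4,2) (5,3) (4,0) (2,2) (1,3) (0,4) (2,0)
  WQ@(5,4): attacks (5,5) (5,3) (5,2) (5,1) (5,0) (4,4) (3,4) (2,4) (1,4) (0,4) (4,5) (4,3) (3,2) (2,1) (1,0) [ray(-1,1) blocked at (4,5)]
W attacks (2,2): yes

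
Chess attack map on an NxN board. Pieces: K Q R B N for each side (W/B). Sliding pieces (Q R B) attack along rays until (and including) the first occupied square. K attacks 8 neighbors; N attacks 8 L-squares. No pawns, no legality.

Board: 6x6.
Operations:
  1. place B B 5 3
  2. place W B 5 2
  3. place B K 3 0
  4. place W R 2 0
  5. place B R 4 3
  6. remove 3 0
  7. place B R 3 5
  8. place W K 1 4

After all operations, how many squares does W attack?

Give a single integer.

Op 1: place BB@(5,3)
Op 2: place WB@(5,2)
Op 3: place BK@(3,0)
Op 4: place WR@(2,0)
Op 5: place BR@(4,3)
Op 6: remove (3,0)
Op 7: place BR@(3,5)
Op 8: place WK@(1,4)
Per-piece attacks for W:
  WK@(1,4): attacks (1,5) (1,3) (2,4) (0,4) (2,5) (2,3) (0,5) (0,3)
  WR@(2,0): attacks (2,1) (2,2) (2,3) (2,4) (2,5) (3,0) (4,0) (5,0) (1,0) (0,0)
  WB@(5,2): attacks (4,3) (4,1) (3,0) [ray(-1,1) blocked at (4,3)]
Union (17 distinct): (0,0) (0,3) (0,4) (0,5) (1,0) (1,3) (1,5) (2,1) (2,2) (2,3) (2,4) (2,5) (3,0) (4,0) (4,1) (4,3) (5,0)

Answer: 17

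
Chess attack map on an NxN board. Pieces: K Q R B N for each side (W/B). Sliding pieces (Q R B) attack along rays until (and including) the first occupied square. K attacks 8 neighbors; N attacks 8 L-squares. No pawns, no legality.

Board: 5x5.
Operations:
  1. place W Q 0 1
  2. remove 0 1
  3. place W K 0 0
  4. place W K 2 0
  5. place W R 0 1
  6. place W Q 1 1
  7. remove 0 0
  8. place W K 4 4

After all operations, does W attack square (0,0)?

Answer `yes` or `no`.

Answer: yes

Derivation:
Op 1: place WQ@(0,1)
Op 2: remove (0,1)
Op 3: place WK@(0,0)
Op 4: place WK@(2,0)
Op 5: place WR@(0,1)
Op 6: place WQ@(1,1)
Op 7: remove (0,0)
Op 8: place WK@(4,4)
Per-piece attacks for W:
  WR@(0,1): attacks (0,2) (0,3) (0,4) (0,0) (1,1) [ray(1,0) blocked at (1,1)]
  WQ@(1,1): attacks (1,2) (1,3) (1,4) (1,0) (2,1) (3,1) (4,1) (0,1) (2,2) (3,3) (4,4) (2,0) (0,2) (0,0) [ray(-1,0) blocked at (0,1); ray(1,1) blocked at (4,4); ray(1,-1) blocked at (2,0)]
  WK@(2,0): attacks (2,1) (3,0) (1,0) (3,1) (1,1)
  WK@(4,4): attacks (4,3) (3,4) (3,3)
W attacks (0,0): yes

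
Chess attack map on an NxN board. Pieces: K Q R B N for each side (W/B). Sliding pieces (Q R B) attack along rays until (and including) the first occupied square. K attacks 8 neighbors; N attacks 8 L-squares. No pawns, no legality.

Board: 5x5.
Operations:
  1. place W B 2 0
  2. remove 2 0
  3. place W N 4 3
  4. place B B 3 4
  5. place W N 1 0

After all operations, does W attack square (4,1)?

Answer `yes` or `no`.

Op 1: place WB@(2,0)
Op 2: remove (2,0)
Op 3: place WN@(4,3)
Op 4: place BB@(3,4)
Op 5: place WN@(1,0)
Per-piece attacks for W:
  WN@(1,0): attacks (2,2) (3,1) (0,2)
  WN@(4,3): attacks (2,4) (3,1) (2,2)
W attacks (4,1): no

Answer: no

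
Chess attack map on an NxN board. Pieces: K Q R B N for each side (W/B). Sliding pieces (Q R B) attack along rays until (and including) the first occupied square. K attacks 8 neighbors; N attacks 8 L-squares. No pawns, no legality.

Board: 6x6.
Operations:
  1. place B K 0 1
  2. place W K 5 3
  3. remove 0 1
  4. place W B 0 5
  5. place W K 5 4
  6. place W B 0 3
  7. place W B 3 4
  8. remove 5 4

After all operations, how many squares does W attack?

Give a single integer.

Op 1: place BK@(0,1)
Op 2: place WK@(5,3)
Op 3: remove (0,1)
Op 4: place WB@(0,5)
Op 5: place WK@(5,4)
Op 6: place WB@(0,3)
Op 7: place WB@(3,4)
Op 8: remove (5,4)
Per-piece attacks for W:
  WB@(0,3): attacks (1,4) (2,5) (1,2) (2,1) (3,0)
  WB@(0,5): attacks (1,4) (2,3) (3,2) (4,1) (5,0)
  WB@(3,4): attacks (4,5) (4,3) (5,2) (2,5) (2,3) (1,2) (0,1)
  WK@(5,3): attacks (5,4) (5,2) (4,3) (4,4) (4,2)
Union (16 distinct): (0,1) (1,2) (1,4) (2,1) (2,3) (2,5) (3,0) (3,2) (4,1) (4,2) (4,3) (4,4) (4,5) (5,0) (5,2) (5,4)

Answer: 16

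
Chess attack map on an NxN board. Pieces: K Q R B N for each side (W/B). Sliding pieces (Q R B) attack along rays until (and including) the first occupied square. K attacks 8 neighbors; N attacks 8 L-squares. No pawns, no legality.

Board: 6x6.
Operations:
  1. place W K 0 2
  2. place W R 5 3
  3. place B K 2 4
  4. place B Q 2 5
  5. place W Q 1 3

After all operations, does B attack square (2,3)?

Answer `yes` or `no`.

Answer: yes

Derivation:
Op 1: place WK@(0,2)
Op 2: place WR@(5,3)
Op 3: place BK@(2,4)
Op 4: place BQ@(2,5)
Op 5: place WQ@(1,3)
Per-piece attacks for B:
  BK@(2,4): attacks (2,5) (2,3) (3,4) (1,4) (3,5) (3,3) (1,5) (1,3)
  BQ@(2,5): attacks (2,4) (3,5) (4,5) (5,5) (1,5) (0,5) (3,4) (4,3) (5,2) (1,4) (0,3) [ray(0,-1) blocked at (2,4)]
B attacks (2,3): yes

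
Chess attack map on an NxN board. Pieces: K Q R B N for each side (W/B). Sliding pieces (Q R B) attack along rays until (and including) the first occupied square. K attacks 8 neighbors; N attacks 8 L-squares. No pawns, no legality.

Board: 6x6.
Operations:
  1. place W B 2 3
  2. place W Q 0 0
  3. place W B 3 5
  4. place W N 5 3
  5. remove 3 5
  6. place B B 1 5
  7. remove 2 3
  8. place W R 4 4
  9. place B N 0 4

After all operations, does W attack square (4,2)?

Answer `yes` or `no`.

Op 1: place WB@(2,3)
Op 2: place WQ@(0,0)
Op 3: place WB@(3,5)
Op 4: place WN@(5,3)
Op 5: remove (3,5)
Op 6: place BB@(1,5)
Op 7: remove (2,3)
Op 8: place WR@(4,4)
Op 9: place BN@(0,4)
Per-piece attacks for W:
  WQ@(0,0): attacks (0,1) (0,2) (0,3) (0,4) (1,0) (2,0) (3,0) (4,0) (5,0) (1,1) (2,2) (3,3) (4,4) [ray(0,1) blocked at (0,4); ray(1,1) blocked at (4,4)]
  WR@(4,4): attacks (4,5) (4,3) (4,2) (4,1) (4,0) (5,4) (3,4) (2,4) (1,4) (0,4) [ray(-1,0) blocked at (0,4)]
  WN@(5,3): attacks (4,5) (3,4) (4,1) (3,2)
W attacks (4,2): yes

Answer: yes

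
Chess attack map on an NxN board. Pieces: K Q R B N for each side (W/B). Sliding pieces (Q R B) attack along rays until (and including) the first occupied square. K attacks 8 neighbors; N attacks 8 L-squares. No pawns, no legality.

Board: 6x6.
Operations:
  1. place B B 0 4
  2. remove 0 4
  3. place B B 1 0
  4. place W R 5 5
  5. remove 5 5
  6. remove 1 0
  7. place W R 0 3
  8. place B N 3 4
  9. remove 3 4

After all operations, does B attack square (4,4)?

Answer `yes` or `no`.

Answer: no

Derivation:
Op 1: place BB@(0,4)
Op 2: remove (0,4)
Op 3: place BB@(1,0)
Op 4: place WR@(5,5)
Op 5: remove (5,5)
Op 6: remove (1,0)
Op 7: place WR@(0,3)
Op 8: place BN@(3,4)
Op 9: remove (3,4)
Per-piece attacks for B:
B attacks (4,4): no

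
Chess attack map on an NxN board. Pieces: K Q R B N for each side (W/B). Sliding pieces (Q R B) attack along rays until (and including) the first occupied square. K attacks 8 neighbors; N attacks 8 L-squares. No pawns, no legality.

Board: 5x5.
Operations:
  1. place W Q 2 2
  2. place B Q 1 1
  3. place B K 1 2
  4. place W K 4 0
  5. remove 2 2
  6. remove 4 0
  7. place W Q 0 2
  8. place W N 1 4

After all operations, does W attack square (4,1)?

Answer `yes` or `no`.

Answer: no

Derivation:
Op 1: place WQ@(2,2)
Op 2: place BQ@(1,1)
Op 3: place BK@(1,2)
Op 4: place WK@(4,0)
Op 5: remove (2,2)
Op 6: remove (4,0)
Op 7: place WQ@(0,2)
Op 8: place WN@(1,4)
Per-piece attacks for W:
  WQ@(0,2): attacks (0,3) (0,4) (0,1) (0,0) (1,2) (1,3) (2,4) (1,1) [ray(1,0) blocked at (1,2); ray(1,-1) blocked at (1,1)]
  WN@(1,4): attacks (2,2) (3,3) (0,2)
W attacks (4,1): no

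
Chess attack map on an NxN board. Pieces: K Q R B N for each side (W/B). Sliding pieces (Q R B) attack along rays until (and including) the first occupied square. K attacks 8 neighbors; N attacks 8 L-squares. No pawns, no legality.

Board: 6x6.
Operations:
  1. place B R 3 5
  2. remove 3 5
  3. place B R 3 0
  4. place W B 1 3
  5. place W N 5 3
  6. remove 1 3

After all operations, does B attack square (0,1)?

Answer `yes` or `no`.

Op 1: place BR@(3,5)
Op 2: remove (3,5)
Op 3: place BR@(3,0)
Op 4: place WB@(1,3)
Op 5: place WN@(5,3)
Op 6: remove (1,3)
Per-piece attacks for B:
  BR@(3,0): attacks (3,1) (3,2) (3,3) (3,4) (3,5) (4,0) (5,0) (2,0) (1,0) (0,0)
B attacks (0,1): no

Answer: no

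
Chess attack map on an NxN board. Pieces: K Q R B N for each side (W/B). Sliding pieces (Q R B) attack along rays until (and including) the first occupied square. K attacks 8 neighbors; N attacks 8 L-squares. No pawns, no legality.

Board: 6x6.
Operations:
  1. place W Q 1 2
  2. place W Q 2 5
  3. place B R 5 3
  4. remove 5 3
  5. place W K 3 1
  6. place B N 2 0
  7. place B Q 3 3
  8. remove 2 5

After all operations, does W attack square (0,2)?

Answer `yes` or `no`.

Op 1: place WQ@(1,2)
Op 2: place WQ@(2,5)
Op 3: place BR@(5,3)
Op 4: remove (5,3)
Op 5: place WK@(3,1)
Op 6: place BN@(2,0)
Op 7: place BQ@(3,3)
Op 8: remove (2,5)
Per-piece attacks for W:
  WQ@(1,2): attacks (1,3) (1,4) (1,5) (1,1) (1,0) (2,2) (3,2) (4,2) (5,2) (0,2) (2,3) (3,4) (4,5) (2,1) (3,0) (0,3) (0,1)
  WK@(3,1): attacks (3,2) (3,0) (4,1) (2,1) (4,2) (4,0) (2,2) (2,0)
W attacks (0,2): yes

Answer: yes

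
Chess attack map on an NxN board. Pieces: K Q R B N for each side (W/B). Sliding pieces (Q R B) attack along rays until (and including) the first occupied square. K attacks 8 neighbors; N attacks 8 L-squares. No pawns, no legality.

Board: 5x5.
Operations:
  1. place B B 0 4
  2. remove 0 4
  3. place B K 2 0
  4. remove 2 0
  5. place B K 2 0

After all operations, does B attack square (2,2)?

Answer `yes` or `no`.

Op 1: place BB@(0,4)
Op 2: remove (0,4)
Op 3: place BK@(2,0)
Op 4: remove (2,0)
Op 5: place BK@(2,0)
Per-piece attacks for B:
  BK@(2,0): attacks (2,1) (3,0) (1,0) (3,1) (1,1)
B attacks (2,2): no

Answer: no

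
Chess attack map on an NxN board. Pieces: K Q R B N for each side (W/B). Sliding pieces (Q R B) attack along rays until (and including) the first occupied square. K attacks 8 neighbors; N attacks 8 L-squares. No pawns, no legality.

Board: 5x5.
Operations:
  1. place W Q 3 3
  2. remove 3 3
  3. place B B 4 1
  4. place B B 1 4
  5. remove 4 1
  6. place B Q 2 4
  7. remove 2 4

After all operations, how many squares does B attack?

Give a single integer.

Answer: 4

Derivation:
Op 1: place WQ@(3,3)
Op 2: remove (3,3)
Op 3: place BB@(4,1)
Op 4: place BB@(1,4)
Op 5: remove (4,1)
Op 6: place BQ@(2,4)
Op 7: remove (2,4)
Per-piece attacks for B:
  BB@(1,4): attacks (2,3) (3,2) (4,1) (0,3)
Union (4 distinct): (0,3) (2,3) (3,2) (4,1)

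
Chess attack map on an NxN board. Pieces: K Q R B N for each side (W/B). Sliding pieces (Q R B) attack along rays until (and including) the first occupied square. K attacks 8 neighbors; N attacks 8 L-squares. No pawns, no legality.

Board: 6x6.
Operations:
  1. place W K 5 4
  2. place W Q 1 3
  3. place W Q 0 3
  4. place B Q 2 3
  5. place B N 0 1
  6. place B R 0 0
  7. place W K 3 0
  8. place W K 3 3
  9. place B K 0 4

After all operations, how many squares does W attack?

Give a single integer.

Answer: 29

Derivation:
Op 1: place WK@(5,4)
Op 2: place WQ@(1,3)
Op 3: place WQ@(0,3)
Op 4: place BQ@(2,3)
Op 5: place BN@(0,1)
Op 6: place BR@(0,0)
Op 7: place WK@(3,0)
Op 8: place WK@(3,3)
Op 9: place BK@(0,4)
Per-piece attacks for W:
  WQ@(0,3): attacks (0,4) (0,2) (0,1) (1,3) (1,4) (2,5) (1,2) (2,1) (3,0) [ray(0,1) blocked at (0,4); ray(0,-1) blocked at (0,1); ray(1,0) blocked at (1,3); ray(1,-1) blocked at (3,0)]
  WQ@(1,3): attacks (1,4) (1,5) (1,2) (1,1) (1,0) (2,3) (0,3) (2,4) (3,5) (2,2) (3,1) (4,0) (0,4) (0,2) [ray(1,0) blocked at (2,3); ray(-1,0) blocked at (0,3); ray(-1,1) blocked at (0,4)]
  WK@(3,0): attacks (3,1) (4,0) (2,0) (4,1) (2,1)
  WK@(3,3): attacks (3,4) (3,2) (4,3) (2,3) (4,4) (4,2) (2,4) (2,2)
  WK@(5,4): attacks (5,5) (5,3) (4,4) (4,5) (4,3)
Union (29 distinct): (0,1) (0,2) (0,3) (0,4) (1,0) (1,1) (1,2) (1,3) (1,4) (1,5) (2,0) (2,1) (2,2) (2,3) (2,4) (2,5) (3,0) (3,1) (3,2) (3,4) (3,5) (4,0) (4,1) (4,2) (4,3) (4,4) (4,5) (5,3) (5,5)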